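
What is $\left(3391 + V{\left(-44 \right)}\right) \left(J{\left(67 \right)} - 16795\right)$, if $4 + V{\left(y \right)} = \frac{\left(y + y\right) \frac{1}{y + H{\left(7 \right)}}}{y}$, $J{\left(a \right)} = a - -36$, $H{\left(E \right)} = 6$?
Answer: $- \frac{1074163584}{19} \approx -5.6535 \cdot 10^{7}$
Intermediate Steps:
$J{\left(a \right)} = 36 + a$ ($J{\left(a \right)} = a + 36 = 36 + a$)
$V{\left(y \right)} = -4 + \frac{2}{6 + y}$ ($V{\left(y \right)} = -4 + \frac{\left(y + y\right) \frac{1}{y + 6}}{y} = -4 + \frac{2 y \frac{1}{6 + y}}{y} = -4 + \frac{2}{6 + y}$)
$\left(3391 + V{\left(-44 \right)}\right) \left(J{\left(67 \right)} - 16795\right) = \left(3391 + \frac{2 \left(-11 - -88\right)}{6 - 44}\right) \left(\left(36 + 67\right) - 16795\right) = \left(3391 + \frac{2 \left(-11 + 88\right)}{-38}\right) \left(103 - 16795\right) = \left(3391 + 2 \left(- \frac{1}{38}\right) 77\right) \left(-16692\right) = \left(3391 - \frac{77}{19}\right) \left(-16692\right) = \frac{64352}{19} \left(-16692\right) = - \frac{1074163584}{19}$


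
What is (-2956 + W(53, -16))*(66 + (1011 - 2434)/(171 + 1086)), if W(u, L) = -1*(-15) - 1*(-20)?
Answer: -238175419/1257 ≈ -1.8948e+5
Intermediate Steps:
W(u, L) = 35 (W(u, L) = 15 + 20 = 35)
(-2956 + W(53, -16))*(66 + (1011 - 2434)/(171 + 1086)) = (-2956 + 35)*(66 + (1011 - 2434)/(171 + 1086)) = -2921*(66 - 1423/1257) = -2921*81539/1257 = -238175419/1257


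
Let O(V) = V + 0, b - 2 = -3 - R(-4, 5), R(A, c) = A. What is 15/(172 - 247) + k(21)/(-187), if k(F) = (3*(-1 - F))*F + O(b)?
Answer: 6728/935 ≈ 7.1957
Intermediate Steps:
b = 3 (b = 2 + (-3 - 1*(-4)) = 2 + (-3 + 4) = 2 + 1 = 3)
O(V) = V
k(F) = 3 + F*(-3 - 3*F) (k(F) = (3*(-1 - F))*F + 3 = (-3 - 3*F)*F + 3 = F*(-3 - 3*F) + 3 = 3 + F*(-3 - 3*F))
15/(172 - 247) + k(21)/(-187) = 15/(172 - 247) + (3 - 3*21 - 3*21²)/(-187) = 15/(-75) + (3 - 63 - 3*441)*(-1/187) = 15*(-1/75) + (3 - 63 - 1323)*(-1/187) = -⅕ - 1383*(-1/187) = -⅕ + 1383/187 = 6728/935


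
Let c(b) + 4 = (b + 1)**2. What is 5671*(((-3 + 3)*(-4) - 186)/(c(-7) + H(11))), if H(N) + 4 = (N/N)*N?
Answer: -351602/13 ≈ -27046.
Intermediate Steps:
c(b) = -4 + (1 + b)**2 (c(b) = -4 + (b + 1)**2 = -4 + (1 + b)**2)
H(N) = -4 + N (H(N) = -4 + (N/N)*N = -4 + 1*N = -4 + N)
5671*(((-3 + 3)*(-4) - 186)/(c(-7) + H(11))) = 5671*(((-3 + 3)*(-4) - 186)/((-4 + (1 - 7)**2) + (-4 + 11))) = 5671*((0*(-4) - 186)/((-4 + (-6)**2) + 7)) = 5671*((0 - 186)/((-4 + 36) + 7)) = 5671*(-186/(32 + 7)) = 5671*(-186/39) = 5671*(-186*1/39) = 5671*(-62/13) = -351602/13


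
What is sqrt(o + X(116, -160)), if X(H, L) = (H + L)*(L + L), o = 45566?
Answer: sqrt(59646) ≈ 244.23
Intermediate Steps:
X(H, L) = 2*L*(H + L) (X(H, L) = (H + L)*(2*L) = 2*L*(H + L))
sqrt(o + X(116, -160)) = sqrt(45566 + 2*(-160)*(116 - 160)) = sqrt(45566 + 2*(-160)*(-44)) = sqrt(45566 + 14080) = sqrt(59646)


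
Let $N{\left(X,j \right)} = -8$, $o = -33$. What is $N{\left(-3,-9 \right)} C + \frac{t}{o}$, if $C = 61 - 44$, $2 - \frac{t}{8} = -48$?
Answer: $- \frac{4888}{33} \approx -148.12$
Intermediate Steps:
$t = 400$ ($t = 16 - -384 = 16 + 384 = 400$)
$C = 17$ ($C = 61 - 44 = 17$)
$N{\left(-3,-9 \right)} C + \frac{t}{o} = \left(-8\right) 17 + \frac{400}{-33} = -136 + 400 \left(- \frac{1}{33}\right) = -136 - \frac{400}{33} = - \frac{4888}{33}$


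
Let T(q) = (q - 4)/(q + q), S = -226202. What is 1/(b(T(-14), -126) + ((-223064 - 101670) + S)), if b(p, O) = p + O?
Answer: -14/7714859 ≈ -1.8147e-6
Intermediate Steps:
T(q) = (-4 + q)/(2*q) (T(q) = (-4 + q)/((2*q)) = (-4 + q)*(1/(2*q)) = (-4 + q)/(2*q))
b(p, O) = O + p
1/(b(T(-14), -126) + ((-223064 - 101670) + S)) = 1/((-126 + (½)*(-4 - 14)/(-14)) + ((-223064 - 101670) - 226202)) = 1/((-126 + (½)*(-1/14)*(-18)) + (-324734 - 226202)) = 1/((-126 + 9/14) - 550936) = 1/(-1755/14 - 550936) = 1/(-7714859/14) = -14/7714859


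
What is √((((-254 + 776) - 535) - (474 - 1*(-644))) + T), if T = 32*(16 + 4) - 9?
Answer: 10*I*√5 ≈ 22.361*I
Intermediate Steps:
T = 631 (T = 32*20 - 9 = 640 - 9 = 631)
√((((-254 + 776) - 535) - (474 - 1*(-644))) + T) = √((((-254 + 776) - 535) - (474 - 1*(-644))) + 631) = √(((522 - 535) - (474 + 644)) + 631) = √((-13 - 1*1118) + 631) = √((-13 - 1118) + 631) = √(-1131 + 631) = √(-500) = 10*I*√5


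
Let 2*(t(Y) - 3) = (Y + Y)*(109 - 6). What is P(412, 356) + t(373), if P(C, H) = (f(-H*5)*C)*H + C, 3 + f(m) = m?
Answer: -261477342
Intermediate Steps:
f(m) = -3 + m
t(Y) = 3 + 103*Y (t(Y) = 3 + ((Y + Y)*(109 - 6))/2 = 3 + ((2*Y)*103)/2 = 3 + (206*Y)/2 = 3 + 103*Y)
P(C, H) = C + C*H*(-3 - 5*H) (P(C, H) = ((-3 - H*5)*C)*H + C = ((-3 - 5*H)*C)*H + C = (C*(-3 - 5*H))*H + C = C*H*(-3 - 5*H) + C = C + C*H*(-3 - 5*H))
P(412, 356) + t(373) = -1*412*(-1 + 356*(3 + 5*356)) + (3 + 103*373) = -1*412*(-1 + 356*(3 + 1780)) + (3 + 38419) = -1*412*(-1 + 356*1783) + 38422 = -1*412*(-1 + 634748) + 38422 = -1*412*634747 + 38422 = -261515764 + 38422 = -261477342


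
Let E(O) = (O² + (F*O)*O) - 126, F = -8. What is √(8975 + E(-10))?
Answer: √8149 ≈ 90.272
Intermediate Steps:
E(O) = -126 - 7*O² (E(O) = (O² + (-8*O)*O) - 126 = (O² - 8*O²) - 126 = -7*O² - 126 = -126 - 7*O²)
√(8975 + E(-10)) = √(8975 + (-126 - 7*(-10)²)) = √(8975 + (-126 - 7*100)) = √(8975 + (-126 - 700)) = √(8975 - 826) = √8149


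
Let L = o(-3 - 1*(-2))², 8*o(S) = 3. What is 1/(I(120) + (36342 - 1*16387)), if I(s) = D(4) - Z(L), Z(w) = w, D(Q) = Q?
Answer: 64/1277367 ≈ 5.0103e-5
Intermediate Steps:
o(S) = 3/8 (o(S) = (⅛)*3 = 3/8)
L = 9/64 (L = (3/8)² = 9/64 ≈ 0.14063)
I(s) = 247/64 (I(s) = 4 - 1*9/64 = 4 - 9/64 = 247/64)
1/(I(120) + (36342 - 1*16387)) = 1/(247/64 + (36342 - 1*16387)) = 1/(247/64 + (36342 - 16387)) = 1/(247/64 + 19955) = 1/(1277367/64) = 64/1277367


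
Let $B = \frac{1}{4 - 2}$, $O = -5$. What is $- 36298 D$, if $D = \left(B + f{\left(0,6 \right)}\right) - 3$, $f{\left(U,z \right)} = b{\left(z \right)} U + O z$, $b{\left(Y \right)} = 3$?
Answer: $1179685$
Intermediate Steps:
$B = \frac{1}{2}$ ($B = \frac{1}{4 - 2} = \frac{1}{2} \approx 0.5$)
$f{\left(U,z \right)} = - 5 z + 3 U$ ($f{\left(U,z \right)} = 3 U - 5 z = - 5 z + 3 U$)
$D = - \frac{65}{2}$ ($D = \left(\frac{1}{2} + \left(\left(-5\right) 6 + 3 \cdot 0\right)\right) - 3 = \left(\frac{1}{2} + \left(-30 + 0\right)\right) - 3 = \left(\frac{1}{2} - 30\right) - 3 = - \frac{59}{2} - 3 = - \frac{65}{2} \approx -32.5$)
$- 36298 D = \left(-36298\right) \left(- \frac{65}{2}\right) = 1179685$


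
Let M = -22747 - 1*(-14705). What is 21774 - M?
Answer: 29816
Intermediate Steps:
M = -8042 (M = -22747 + 14705 = -8042)
21774 - M = 21774 - 1*(-8042) = 21774 + 8042 = 29816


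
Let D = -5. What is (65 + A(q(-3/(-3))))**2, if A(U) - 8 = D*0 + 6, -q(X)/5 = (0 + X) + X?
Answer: 6241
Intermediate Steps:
q(X) = -10*X (q(X) = -5*((0 + X) + X) = -5*(X + X) = -10*X)
A(U) = 14 (A(U) = 8 + (-5*0 + 6) = 8 + (0 + 6) = 8 + 6 = 14)
(65 + A(q(-3/(-3))))**2 = (65 + 14)**2 = 79**2 = 6241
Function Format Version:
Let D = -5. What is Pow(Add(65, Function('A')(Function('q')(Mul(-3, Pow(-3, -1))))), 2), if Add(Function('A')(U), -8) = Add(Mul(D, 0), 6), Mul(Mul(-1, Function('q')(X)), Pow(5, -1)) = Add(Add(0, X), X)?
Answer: 6241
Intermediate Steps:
Function('q')(X) = Mul(-10, X) (Function('q')(X) = Mul(-5, Add(Add(0, X), X)) = Mul(-5, Add(X, X)) = Mul(-5, Mul(2, X)) = Mul(-10, X))
Function('A')(U) = 14 (Function('A')(U) = Add(8, Add(Mul(-5, 0), 6)) = Add(8, Add(0, 6)) = Add(8, 6) = 14)
Pow(Add(65, Function('A')(Function('q')(Mul(-3, Pow(-3, -1))))), 2) = Pow(Add(65, 14), 2) = Pow(79, 2) = 6241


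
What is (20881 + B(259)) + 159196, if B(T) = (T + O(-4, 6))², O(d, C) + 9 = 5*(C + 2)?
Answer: 264177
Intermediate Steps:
O(d, C) = 1 + 5*C (O(d, C) = -9 + 5*(C + 2) = -9 + 5*(2 + C) = -9 + (10 + 5*C) = 1 + 5*C)
B(T) = (31 + T)² (B(T) = (T + (1 + 5*6))² = (T + (1 + 30))² = (T + 31)² = (31 + T)²)
(20881 + B(259)) + 159196 = (20881 + (31 + 259)²) + 159196 = (20881 + 290²) + 159196 = (20881 + 84100) + 159196 = 104981 + 159196 = 264177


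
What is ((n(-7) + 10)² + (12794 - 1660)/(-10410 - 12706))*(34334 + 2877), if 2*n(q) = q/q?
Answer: 94419377455/23116 ≈ 4.0846e+6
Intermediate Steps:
n(q) = ½ (n(q) = (q/q)/2 = (½)*1 = ½)
((n(-7) + 10)² + (12794 - 1660)/(-10410 - 12706))*(34334 + 2877) = ((½ + 10)² + (12794 - 1660)/(-10410 - 12706))*(34334 + 2877) = ((21/2)² + 11134/(-23116))*37211 = (441/4 + 11134*(-1/23116))*37211 = (441/4 - 5567/11558)*37211 = (2537405/23116)*37211 = 94419377455/23116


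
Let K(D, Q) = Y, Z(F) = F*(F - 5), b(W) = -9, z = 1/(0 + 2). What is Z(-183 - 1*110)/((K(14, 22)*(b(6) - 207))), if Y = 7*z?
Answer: -43657/378 ≈ -115.49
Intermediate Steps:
z = ½ (z = 1/2 = ½ ≈ 0.50000)
Y = 7/2 (Y = 7*(½) = 7/2 ≈ 3.5000)
Z(F) = F*(-5 + F)
K(D, Q) = 7/2
Z(-183 - 1*110)/((K(14, 22)*(b(6) - 207))) = ((-183 - 1*110)*(-5 + (-183 - 1*110)))/((7*(-9 - 207)/2)) = ((-183 - 110)*(-5 + (-183 - 110)))/(((7/2)*(-216))) = -293*(-5 - 293)/(-756) = -293*(-298)*(-1/756) = 87314*(-1/756) = -43657/378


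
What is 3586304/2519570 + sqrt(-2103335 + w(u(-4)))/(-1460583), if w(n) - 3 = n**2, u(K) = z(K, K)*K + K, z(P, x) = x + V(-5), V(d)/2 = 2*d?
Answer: 1793152/1259785 - 2*I*sqrt(523717)/1460583 ≈ 1.4234 - 0.00099095*I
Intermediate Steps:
V(d) = 4*d (V(d) = 2*(2*d) = 4*d)
z(P, x) = -20 + x (z(P, x) = x + 4*(-5) = x - 20 = -20 + x)
u(K) = K + K*(-20 + K) (u(K) = (-20 + K)*K + K = K*(-20 + K) + K = K + K*(-20 + K))
w(n) = 3 + n**2
3586304/2519570 + sqrt(-2103335 + w(u(-4)))/(-1460583) = 3586304/2519570 + sqrt(-2103335 + (3 + (-4*(-19 - 4))**2))/(-1460583) = 3586304*(1/2519570) + sqrt(-2103335 + (3 + (-4*(-23))**2))*(-1/1460583) = 1793152/1259785 + sqrt(-2103335 + (3 + 92**2))*(-1/1460583) = 1793152/1259785 + sqrt(-2103335 + (3 + 8464))*(-1/1460583) = 1793152/1259785 + sqrt(-2103335 + 8467)*(-1/1460583) = 1793152/1259785 + sqrt(-2094868)*(-1/1460583) = 1793152/1259785 + (2*I*sqrt(523717))*(-1/1460583) = 1793152/1259785 - 2*I*sqrt(523717)/1460583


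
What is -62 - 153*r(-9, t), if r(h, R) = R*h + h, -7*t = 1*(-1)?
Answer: 10582/7 ≈ 1511.7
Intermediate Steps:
t = ⅐ (t = -(-1)/7 = -⅐*(-1) = ⅐ ≈ 0.14286)
r(h, R) = h + R*h
-62 - 153*r(-9, t) = -62 - (-1377)*(1 + ⅐) = -62 - (-1377)*8/7 = -62 - 153*(-72/7) = -62 + 11016/7 = 10582/7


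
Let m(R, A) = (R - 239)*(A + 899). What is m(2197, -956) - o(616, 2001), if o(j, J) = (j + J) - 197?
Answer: -114026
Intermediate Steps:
m(R, A) = (-239 + R)*(899 + A)
o(j, J) = -197 + J + j (o(j, J) = (J + j) - 197 = -197 + J + j)
m(2197, -956) - o(616, 2001) = (-214861 - 239*(-956) + 899*2197 - 956*2197) - (-197 + 2001 + 616) = (-214861 + 228484 + 1975103 - 2100332) - 1*2420 = -111606 - 2420 = -114026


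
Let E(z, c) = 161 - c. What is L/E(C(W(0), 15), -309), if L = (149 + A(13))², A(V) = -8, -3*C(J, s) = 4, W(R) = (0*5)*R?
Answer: 423/10 ≈ 42.300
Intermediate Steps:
W(R) = 0 (W(R) = 0*R = 0)
C(J, s) = -4/3 (C(J, s) = -⅓*4 = -4/3)
L = 19881 (L = (149 - 8)² = 141² = 19881)
L/E(C(W(0), 15), -309) = 19881/(161 - 1*(-309)) = 19881/(161 + 309) = 19881/470 = 19881*(1/470) = 423/10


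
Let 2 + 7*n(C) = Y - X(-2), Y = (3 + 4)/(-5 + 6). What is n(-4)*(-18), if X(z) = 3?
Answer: -36/7 ≈ -5.1429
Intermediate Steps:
Y = 7 (Y = 7/1 = 7*1 = 7)
n(C) = 2/7 (n(C) = -2/7 + (7 - 1*3)/7 = -2/7 + (7 - 3)/7 = -2/7 + (⅐)*4 = -2/7 + 4/7 = 2/7)
n(-4)*(-18) = (2/7)*(-18) = -36/7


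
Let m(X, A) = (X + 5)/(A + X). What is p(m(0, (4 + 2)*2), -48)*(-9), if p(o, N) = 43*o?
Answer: -645/4 ≈ -161.25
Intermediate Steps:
m(X, A) = (5 + X)/(A + X)
p(m(0, (4 + 2)*2), -48)*(-9) = (43*((5 + 0)/((4 + 2)*2 + 0)))*(-9) = (43*(5/(6*2 + 0)))*(-9) = (43*(5/(12 + 0)))*(-9) = (43*(5/12))*(-9) = (215/12)*(-9) = -645/4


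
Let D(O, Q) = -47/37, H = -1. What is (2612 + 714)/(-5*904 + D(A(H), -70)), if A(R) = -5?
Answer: -123062/167287 ≈ -0.73563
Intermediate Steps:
D(O, Q) = -47/37 (D(O, Q) = -47*1/37 = -47/37)
(2612 + 714)/(-5*904 + D(A(H), -70)) = (2612 + 714)/(-5*904 - 47/37) = 3326/(-4520 - 47/37) = 3326/(-167287/37) = 3326*(-37/167287) = -123062/167287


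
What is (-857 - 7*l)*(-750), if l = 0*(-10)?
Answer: 642750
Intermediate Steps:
l = 0
(-857 - 7*l)*(-750) = (-857 - 7*0)*(-750) = (-857 + 0)*(-750) = -857*(-750) = 642750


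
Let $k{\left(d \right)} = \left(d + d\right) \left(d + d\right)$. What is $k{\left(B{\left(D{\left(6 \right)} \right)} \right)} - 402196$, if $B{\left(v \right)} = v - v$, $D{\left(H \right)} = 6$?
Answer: $-402196$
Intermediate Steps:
$B{\left(v \right)} = 0$
$k{\left(d \right)} = 4 d^{2}$ ($k{\left(d \right)} = 2 d 2 d = 4 d^{2}$)
$k{\left(B{\left(D{\left(6 \right)} \right)} \right)} - 402196 = 4 \cdot 0^{2} - 402196 = 4 \cdot 0 - 402196 = 0 - 402196 = -402196$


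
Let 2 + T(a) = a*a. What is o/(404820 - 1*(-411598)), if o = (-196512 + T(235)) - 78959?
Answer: -110124/408209 ≈ -0.26977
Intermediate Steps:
T(a) = -2 + a² (T(a) = -2 + a*a = -2 + a²)
o = -220248 (o = (-196512 + (-2 + 235²)) - 78959 = (-196512 + (-2 + 55225)) - 78959 = (-196512 + 55223) - 78959 = -141289 - 78959 = -220248)
o/(404820 - 1*(-411598)) = -220248/(404820 - 1*(-411598)) = -220248/(404820 + 411598) = -220248/816418 = -220248*1/816418 = -110124/408209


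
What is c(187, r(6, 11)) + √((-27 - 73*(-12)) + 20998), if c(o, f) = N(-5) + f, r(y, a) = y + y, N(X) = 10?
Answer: 22 + √21847 ≈ 169.81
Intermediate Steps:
r(y, a) = 2*y
c(o, f) = 10 + f
c(187, r(6, 11)) + √((-27 - 73*(-12)) + 20998) = (10 + 2*6) + √((-27 - 73*(-12)) + 20998) = (10 + 12) + √((-27 - 73*(-12)) + 20998) = 22 + √((-27 + 876) + 20998) = 22 + √(849 + 20998) = 22 + √21847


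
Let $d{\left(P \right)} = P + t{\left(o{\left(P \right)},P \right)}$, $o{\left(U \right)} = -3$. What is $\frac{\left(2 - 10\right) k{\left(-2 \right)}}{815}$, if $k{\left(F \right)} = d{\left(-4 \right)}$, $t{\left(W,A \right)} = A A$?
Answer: $- \frac{96}{815} \approx -0.11779$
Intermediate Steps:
$t{\left(W,A \right)} = A^{2}$
$d{\left(P \right)} = P + P^{2}$
$k{\left(F \right)} = 12$ ($k{\left(F \right)} = - 4 \left(1 - 4\right) = \left(-4\right) \left(-3\right) = 12$)
$\frac{\left(2 - 10\right) k{\left(-2 \right)}}{815} = \frac{\left(2 - 10\right) 12}{815} = \left(-8\right) 12 \cdot \frac{1}{815} = \left(-96\right) \frac{1}{815} = - \frac{96}{815}$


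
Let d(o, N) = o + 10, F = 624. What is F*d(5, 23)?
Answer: 9360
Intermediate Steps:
d(o, N) = 10 + o
F*d(5, 23) = 624*(10 + 5) = 624*15 = 9360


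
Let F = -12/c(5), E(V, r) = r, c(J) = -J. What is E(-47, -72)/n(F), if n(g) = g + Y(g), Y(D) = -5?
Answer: 360/13 ≈ 27.692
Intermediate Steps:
F = 12/5 (F = -12/((-1*5)) = -12/(-5) = -12*(-⅕) = 12/5 ≈ 2.4000)
n(g) = -5 + g (n(g) = g - 5 = -5 + g)
E(-47, -72)/n(F) = -72/(-5 + 12/5) = -72/(-13/5) = -72*(-5/13) = 360/13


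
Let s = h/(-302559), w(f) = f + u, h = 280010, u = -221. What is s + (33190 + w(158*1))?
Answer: 10022591983/302559 ≈ 33126.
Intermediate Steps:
w(f) = -221 + f (w(f) = f - 221 = -221 + f)
s = -280010/302559 (s = 280010/(-302559) = 280010*(-1/302559) = -280010/302559 ≈ -0.92547)
s + (33190 + w(158*1)) = -280010/302559 + (33190 + (-221 + 158*1)) = -280010/302559 + (33190 + (-221 + 158)) = -280010/302559 + (33190 - 63) = -280010/302559 + 33127 = 10022591983/302559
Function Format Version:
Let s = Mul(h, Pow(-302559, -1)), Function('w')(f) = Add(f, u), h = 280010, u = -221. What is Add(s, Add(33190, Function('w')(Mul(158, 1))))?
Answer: Rational(10022591983, 302559) ≈ 33126.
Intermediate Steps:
Function('w')(f) = Add(-221, f) (Function('w')(f) = Add(f, -221) = Add(-221, f))
s = Rational(-280010, 302559) (s = Mul(280010, Pow(-302559, -1)) = Mul(280010, Rational(-1, 302559)) = Rational(-280010, 302559) ≈ -0.92547)
Add(s, Add(33190, Function('w')(Mul(158, 1)))) = Add(Rational(-280010, 302559), Add(33190, Add(-221, Mul(158, 1)))) = Add(Rational(-280010, 302559), Add(33190, Add(-221, 158))) = Add(Rational(-280010, 302559), Add(33190, -63)) = Add(Rational(-280010, 302559), 33127) = Rational(10022591983, 302559)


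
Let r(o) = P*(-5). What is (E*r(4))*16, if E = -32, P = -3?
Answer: -7680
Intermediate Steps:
r(o) = 15 (r(o) = -3*(-5) = 15)
(E*r(4))*16 = -32*15*16 = -480*16 = -7680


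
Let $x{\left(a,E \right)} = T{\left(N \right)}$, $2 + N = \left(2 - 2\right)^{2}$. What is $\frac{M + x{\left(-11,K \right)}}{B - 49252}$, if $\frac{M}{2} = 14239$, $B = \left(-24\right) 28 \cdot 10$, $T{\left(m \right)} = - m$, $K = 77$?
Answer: $- \frac{7120}{13993} \approx -0.50883$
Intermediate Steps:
$N = -2$ ($N = -2 + \left(2 - 2\right)^{2} = -2 + 0^{2} = -2 + 0 = -2$)
$x{\left(a,E \right)} = 2$ ($x{\left(a,E \right)} = \left(-1\right) \left(-2\right) = 2$)
$B = -6720$ ($B = \left(-672\right) 10 = -6720$)
$M = 28478$ ($M = 2 \cdot 14239 = 28478$)
$\frac{M + x{\left(-11,K \right)}}{B - 49252} = \frac{28478 + 2}{-6720 - 49252} = \frac{28480}{-55972} = 28480 \left(- \frac{1}{55972}\right) = - \frac{7120}{13993}$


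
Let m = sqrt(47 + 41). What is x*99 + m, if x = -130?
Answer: -12870 + 2*sqrt(22) ≈ -12861.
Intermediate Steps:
m = 2*sqrt(22) (m = sqrt(88) = 2*sqrt(22) ≈ 9.3808)
x*99 + m = -130*99 + 2*sqrt(22) = -12870 + 2*sqrt(22)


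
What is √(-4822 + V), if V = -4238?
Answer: 2*I*√2265 ≈ 95.184*I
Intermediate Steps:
√(-4822 + V) = √(-4822 - 4238) = √(-9060) = 2*I*√2265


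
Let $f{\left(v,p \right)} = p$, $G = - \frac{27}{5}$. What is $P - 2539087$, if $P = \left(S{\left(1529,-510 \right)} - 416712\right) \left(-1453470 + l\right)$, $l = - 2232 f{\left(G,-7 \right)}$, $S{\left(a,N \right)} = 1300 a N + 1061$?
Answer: $1458180951630659$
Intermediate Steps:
$G = - \frac{27}{5}$ ($G = \left(-27\right) \frac{1}{5} = - \frac{27}{5} \approx -5.4$)
$S{\left(a,N \right)} = 1061 + 1300 N a$ ($S{\left(a,N \right)} = 1300 N a + 1061 = 1061 + 1300 N a$)
$l = 15624$ ($l = \left(-2232\right) \left(-7\right) = 15624$)
$P = 1458180954169746$ ($P = \left(\left(1061 + 1300 \left(-510\right) 1529\right) - 416712\right) \left(-1453470 + 15624\right) = \left(\left(1061 - 1013727000\right) - 416712\right) \left(-1437846\right) = \left(-1013725939 - 416712\right) \left(-1437846\right) = \left(-1014142651\right) \left(-1437846\right) = 1458180954169746$)
$P - 2539087 = 1458180954169746 - 2539087 = 1458180951630659$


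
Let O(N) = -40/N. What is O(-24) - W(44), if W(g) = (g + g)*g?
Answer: -11611/3 ≈ -3870.3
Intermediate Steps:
W(g) = 2*g**2 (W(g) = (2*g)*g = 2*g**2)
O(-24) - W(44) = -40/(-24) - 2*44**2 = -40*(-1/24) - 2*1936 = 5/3 - 1*3872 = 5/3 - 3872 = -11611/3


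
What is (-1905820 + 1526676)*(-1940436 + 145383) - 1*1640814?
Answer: 680581933818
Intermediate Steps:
(-1905820 + 1526676)*(-1940436 + 145383) - 1*1640814 = -379144*(-1795053) - 1640814 = 680583574632 - 1640814 = 680581933818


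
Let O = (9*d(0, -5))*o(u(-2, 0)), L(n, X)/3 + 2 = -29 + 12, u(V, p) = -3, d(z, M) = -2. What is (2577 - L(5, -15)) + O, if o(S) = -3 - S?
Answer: 2634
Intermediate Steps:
L(n, X) = -57 (L(n, X) = -6 + 3*(-29 + 12) = -6 + 3*(-17) = -6 - 51 = -57)
O = 0 (O = (9*(-2))*(-3 - 1*(-3)) = -18*(-3 + 3) = -18*0 = 0)
(2577 - L(5, -15)) + O = (2577 - 1*(-57)) + 0 = (2577 + 57) + 0 = 2634 + 0 = 2634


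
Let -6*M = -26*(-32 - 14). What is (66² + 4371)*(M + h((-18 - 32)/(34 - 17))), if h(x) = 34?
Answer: -1442864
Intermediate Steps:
M = -598/3 (M = -(-13)*(-32 - 14)/3 = -(-13)*(-46)/3 = -⅙*1196 = -598/3 ≈ -199.33)
(66² + 4371)*(M + h((-18 - 32)/(34 - 17))) = (66² + 4371)*(-598/3 + 34) = (4356 + 4371)*(-496/3) = 8727*(-496/3) = -1442864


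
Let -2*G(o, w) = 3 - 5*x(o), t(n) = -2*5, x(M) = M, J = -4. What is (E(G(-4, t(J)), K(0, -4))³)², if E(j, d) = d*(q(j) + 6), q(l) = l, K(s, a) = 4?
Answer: 113379904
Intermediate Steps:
t(n) = -10
G(o, w) = -3/2 + 5*o/2 (G(o, w) = -(3 - 5*o)/2 = -3/2 + 5*o/2)
E(j, d) = d*(6 + j) (E(j, d) = d*(j + 6) = d*(6 + j))
(E(G(-4, t(J)), K(0, -4))³)² = ((4*(6 + (-3/2 + (5/2)*(-4))))³)² = ((4*(6 + (-3/2 - 10)))³)² = ((4*(6 - 23/2))³)² = ((4*(-11/2))³)² = ((-22)³)² = (-10648)² = 113379904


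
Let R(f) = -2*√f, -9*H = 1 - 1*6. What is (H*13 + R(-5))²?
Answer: 2605/81 - 260*I*√5/9 ≈ 32.161 - 64.598*I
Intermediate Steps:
H = 5/9 (H = -(1 - 1*6)/9 = -(1 - 6)/9 = -⅑*(-5) = 5/9 ≈ 0.55556)
(H*13 + R(-5))² = ((5/9)*13 - 2*I*√5)² = (65/9 - 2*I*√5)²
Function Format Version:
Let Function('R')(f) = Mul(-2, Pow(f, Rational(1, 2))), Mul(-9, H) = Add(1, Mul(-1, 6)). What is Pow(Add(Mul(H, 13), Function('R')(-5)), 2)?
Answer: Add(Rational(2605, 81), Mul(Rational(-260, 9), I, Pow(5, Rational(1, 2)))) ≈ Add(32.161, Mul(-64.598, I))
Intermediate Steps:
H = Rational(5, 9) (H = Mul(Rational(-1, 9), Add(1, Mul(-1, 6))) = Mul(Rational(-1, 9), Add(1, -6)) = Mul(Rational(-1, 9), -5) = Rational(5, 9) ≈ 0.55556)
Pow(Add(Mul(H, 13), Function('R')(-5)), 2) = Pow(Add(Mul(Rational(5, 9), 13), Mul(-2, Pow(-5, Rational(1, 2)))), 2) = Pow(Add(Rational(65, 9), Mul(-2, Mul(I, Pow(5, Rational(1, 2))))), 2) = Pow(Add(Rational(65, 9), Mul(-2, I, Pow(5, Rational(1, 2)))), 2)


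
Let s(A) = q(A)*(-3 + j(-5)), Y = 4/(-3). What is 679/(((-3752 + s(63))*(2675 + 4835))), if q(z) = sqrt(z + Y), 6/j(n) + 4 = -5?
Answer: -34392708/1427163687365 + 22407*sqrt(555)/2854327374730 ≈ -2.3914e-5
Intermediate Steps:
Y = -4/3 (Y = 4*(-1/3) = -4/3 ≈ -1.3333)
j(n) = -2/3 (j(n) = 6/(-4 - 5) = 6/(-9) = 6*(-1/9) = -2/3)
q(z) = sqrt(-4/3 + z) (q(z) = sqrt(z - 4/3) = sqrt(-4/3 + z))
s(A) = -11*sqrt(-12 + 9*A)/9 (s(A) = (sqrt(-12 + 9*A)/3)*(-3 - 2/3) = (sqrt(-12 + 9*A)/3)*(-11/3) = -11*sqrt(-12 + 9*A)/9)
679/(((-3752 + s(63))*(2675 + 4835))) = 679/(((-3752 - 11*sqrt(-12 + 9*63)/9)*(2675 + 4835))) = 679/(((-3752 - 11*sqrt(-12 + 567)/9)*7510)) = 679/(((-3752 - 11*sqrt(555)/9)*7510)) = 679/(-28177520 - 82610*sqrt(555)/9)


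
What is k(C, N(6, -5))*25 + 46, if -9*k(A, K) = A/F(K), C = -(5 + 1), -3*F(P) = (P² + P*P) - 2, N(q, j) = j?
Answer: 1079/24 ≈ 44.958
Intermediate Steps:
F(P) = ⅔ - 2*P²/3 (F(P) = -((P² + P*P) - 2)/3 = -((P² + P²) - 2)/3 = -(2*P² - 2)/3 = -(-2 + 2*P²)/3 = ⅔ - 2*P²/3)
C = -6 (C = -1*6 = -6)
k(A, K) = -A/(9*(⅔ - 2*K²/3))
k(C, N(6, -5))*25 + 46 = ((⅙)*(-6)/(-1 + (-5)²))*25 + 46 = ((⅙)*(-6)/(-1 + 25))*25 + 46 = ((⅙)*(-6)/24)*25 + 46 = ((⅙)*(-6)*(1/24))*25 + 46 = -1/24*25 + 46 = -25/24 + 46 = 1079/24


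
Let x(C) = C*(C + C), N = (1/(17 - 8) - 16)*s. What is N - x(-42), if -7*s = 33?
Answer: -72515/21 ≈ -3453.1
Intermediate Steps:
s = -33/7 (s = -1/7*33 = -33/7 ≈ -4.7143)
N = 1573/21 (N = (1/(17 - 8) - 16)*(-33/7) = (1/9 - 16)*(-33/7) = -143/9*(-33/7) = 1573/21 ≈ 74.905)
x(C) = 2*C**2 (x(C) = C*(2*C) = 2*C**2)
N - x(-42) = 1573/21 - 2*(-42)**2 = 1573/21 - 2*1764 = 1573/21 - 1*3528 = 1573/21 - 3528 = -72515/21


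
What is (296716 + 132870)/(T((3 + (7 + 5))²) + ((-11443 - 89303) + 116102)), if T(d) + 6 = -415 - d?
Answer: 214793/7355 ≈ 29.204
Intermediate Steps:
T(d) = -421 - d (T(d) = -6 + (-415 - d) = -421 - d)
(296716 + 132870)/(T((3 + (7 + 5))²) + ((-11443 - 89303) + 116102)) = (296716 + 132870)/((-421 - (3 + (7 + 5))²) + ((-11443 - 89303) + 116102)) = 429586/((-421 - (3 + 12)²) + (-100746 + 116102)) = 429586/((-421 - 1*15²) + 15356) = 429586/((-421 - 1*225) + 15356) = 429586/((-421 - 225) + 15356) = 429586/(-646 + 15356) = 429586/14710 = 429586*(1/14710) = 214793/7355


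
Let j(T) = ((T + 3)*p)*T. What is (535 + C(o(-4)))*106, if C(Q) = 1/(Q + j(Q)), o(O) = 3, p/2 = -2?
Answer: 3912884/69 ≈ 56708.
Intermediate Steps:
p = -4 (p = 2*(-2) = -4)
j(T) = T*(-12 - 4*T) (j(T) = ((T + 3)*(-4))*T = ((3 + T)*(-4))*T = (-12 - 4*T)*T = T*(-12 - 4*T))
C(Q) = 1/(Q - 4*Q*(3 + Q))
(535 + C(o(-4)))*106 = (535 + 1/(3*(-11 - 4*3)))*106 = (535 + 1/(3*(-11 - 12)))*106 = (535 + (1/3)/(-23))*106 = (535 + (1/3)*(-1/23))*106 = (535 - 1/69)*106 = (36914/69)*106 = 3912884/69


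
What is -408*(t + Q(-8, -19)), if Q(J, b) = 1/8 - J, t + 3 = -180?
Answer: 71349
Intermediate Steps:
t = -183 (t = -3 - 180 = -183)
Q(J, b) = ⅛ - J
-408*(t + Q(-8, -19)) = -408*(-183 + (⅛ - 1*(-8))) = -408*(-183 + (⅛ + 8)) = -408*(-183 + 65/8) = -408*(-1399/8) = 71349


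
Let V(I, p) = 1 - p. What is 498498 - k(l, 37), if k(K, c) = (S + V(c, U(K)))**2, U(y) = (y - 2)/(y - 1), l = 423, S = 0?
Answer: 88774517831/178084 ≈ 4.9850e+5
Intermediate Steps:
U(y) = (-2 + y)/(-1 + y)
k(K, c) = (1 - (-2 + K)/(-1 + K))**2 (k(K, c) = (0 + (1 - (-2 + K)/(-1 + K)))**2 = (1 - (-2 + K)/(-1 + K))**2)
498498 - k(l, 37) = 498498 - 1/(-1 + 423)**2 = 498498 - 1/422**2 = 498498 - 1*1/178084 = 498498 - 1/178084 = 88774517831/178084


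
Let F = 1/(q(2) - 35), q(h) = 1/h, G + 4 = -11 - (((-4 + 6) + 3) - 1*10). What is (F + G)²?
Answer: 478864/4761 ≈ 100.58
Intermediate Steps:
G = -10 (G = -4 + (-11 - (((-4 + 6) + 3) - 1*10)) = -4 + (-11 - ((2 + 3) - 10)) = -4 + (-11 - (5 - 10)) = -4 + (-11 - 1*(-5)) = -4 + (-11 + 5) = -4 - 6 = -10)
F = -2/69 (F = 1/(1/2 - 35) = 1/(½ - 35) = 1/(-69/2) = -2/69 ≈ -0.028986)
(F + G)² = (-2/69 - 10)² = (-692/69)² = 478864/4761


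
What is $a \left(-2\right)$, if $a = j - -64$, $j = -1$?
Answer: $-126$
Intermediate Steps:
$a = 63$ ($a = -1 - -64 = -1 + 64 = 63$)
$a \left(-2\right) = 63 \left(-2\right) = -126$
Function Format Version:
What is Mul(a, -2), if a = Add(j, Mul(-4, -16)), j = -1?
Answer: -126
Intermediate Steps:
a = 63 (a = Add(-1, Mul(-4, -16)) = Add(-1, 64) = 63)
Mul(a, -2) = Mul(63, -2) = -126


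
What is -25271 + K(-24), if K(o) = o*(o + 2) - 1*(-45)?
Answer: -24698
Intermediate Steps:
K(o) = 45 + o*(2 + o) (K(o) = o*(2 + o) + 45 = 45 + o*(2 + o))
-25271 + K(-24) = -25271 + (45 + (-24)**2 + 2*(-24)) = -25271 + (45 + 576 - 48) = -25271 + 573 = -24698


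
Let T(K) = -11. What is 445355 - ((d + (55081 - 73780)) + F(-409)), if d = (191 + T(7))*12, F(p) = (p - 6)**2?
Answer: 289669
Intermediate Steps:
F(p) = (-6 + p)**2
d = 2160 (d = (191 - 11)*12 = 180*12 = 2160)
445355 - ((d + (55081 - 73780)) + F(-409)) = 445355 - ((2160 + (55081 - 73780)) + (-6 - 409)**2) = 445355 - ((2160 - 18699) + (-415)**2) = 445355 - (-16539 + 172225) = 445355 - 1*155686 = 445355 - 155686 = 289669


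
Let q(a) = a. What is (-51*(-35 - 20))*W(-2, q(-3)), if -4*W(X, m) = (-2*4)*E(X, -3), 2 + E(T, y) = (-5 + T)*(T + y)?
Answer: 185130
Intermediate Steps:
E(T, y) = -2 + (-5 + T)*(T + y)
W(X, m) = 26 - 16*X + 2*X² (W(X, m) = -(-2*4)*(-2 + X² - 5*X - 5*(-3) + X*(-3))/4 = -(-2)*(-2 + X² - 5*X + 15 - 3*X) = -(-2)*(13 + X² - 8*X) = -(-104 - 8*X² + 64*X)/4 = 26 - 16*X + 2*X²)
(-51*(-35 - 20))*W(-2, q(-3)) = (-51*(-35 - 20))*(26 - 16*(-2) + 2*(-2)²) = (-51*(-55))*(26 + 32 + 2*4) = 2805*(26 + 32 + 8) = 2805*66 = 185130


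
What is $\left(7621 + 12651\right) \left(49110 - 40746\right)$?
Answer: $169555008$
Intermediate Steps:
$\left(7621 + 12651\right) \left(49110 - 40746\right) = 20272 \cdot 8364 = 169555008$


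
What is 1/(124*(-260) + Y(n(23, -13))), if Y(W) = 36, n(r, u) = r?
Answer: -1/32204 ≈ -3.1052e-5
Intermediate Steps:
1/(124*(-260) + Y(n(23, -13))) = 1/(124*(-260) + 36) = 1/(-32240 + 36) = 1/(-32204) = -1/32204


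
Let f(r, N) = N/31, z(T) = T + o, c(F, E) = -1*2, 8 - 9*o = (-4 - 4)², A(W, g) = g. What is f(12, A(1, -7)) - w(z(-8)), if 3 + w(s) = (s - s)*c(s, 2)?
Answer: 86/31 ≈ 2.7742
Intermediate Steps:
o = -56/9 (o = 8/9 - (-4 - 4)²/9 = 8/9 - ⅑*(-8)² = 8/9 - ⅑*64 = 8/9 - 64/9 = -56/9 ≈ -6.2222)
c(F, E) = -2
z(T) = -56/9 + T (z(T) = T - 56/9 = -56/9 + T)
f(r, N) = N/31 (f(r, N) = N*(1/31) = N/31)
w(s) = -3 (w(s) = -3 + (s - s)*(-2) = -3 + 0*(-2) = -3 + 0 = -3)
f(12, A(1, -7)) - w(z(-8)) = (1/31)*(-7) - 1*(-3) = -7/31 + 3 = 86/31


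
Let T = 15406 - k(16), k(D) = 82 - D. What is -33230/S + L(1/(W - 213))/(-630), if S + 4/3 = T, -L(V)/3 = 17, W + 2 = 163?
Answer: -5038157/2415840 ≈ -2.0855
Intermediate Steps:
W = 161 (W = -2 + 163 = 161)
L(V) = -51 (L(V) = -3*17 = -51)
T = 15340 (T = 15406 - (82 - 1*16) = 15406 - (82 - 16) = 15406 - 1*66 = 15406 - 66 = 15340)
S = 46016/3 (S = -4/3 + 15340 = 46016/3 ≈ 15339.)
-33230/S + L(1/(W - 213))/(-630) = -33230/46016/3 - 51/(-630) = -33230*3/46016 - 51*(-1/630) = -49845/23008 + 17/210 = -5038157/2415840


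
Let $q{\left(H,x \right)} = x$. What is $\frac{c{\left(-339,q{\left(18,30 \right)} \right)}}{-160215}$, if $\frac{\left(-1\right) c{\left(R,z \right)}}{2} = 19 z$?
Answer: $\frac{76}{10681} \approx 0.0071154$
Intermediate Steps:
$c{\left(R,z \right)} = - 38 z$ ($c{\left(R,z \right)} = - 2 \cdot 19 z = - 38 z$)
$\frac{c{\left(-339,q{\left(18,30 \right)} \right)}}{-160215} = \frac{\left(-38\right) 30}{-160215} = \left(-1140\right) \left(- \frac{1}{160215}\right) = \frac{76}{10681}$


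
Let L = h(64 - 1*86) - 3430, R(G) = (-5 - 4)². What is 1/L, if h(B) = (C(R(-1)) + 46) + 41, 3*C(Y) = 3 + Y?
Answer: -1/3315 ≈ -0.00030166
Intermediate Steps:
R(G) = 81 (R(G) = (-9)² = 81)
C(Y) = 1 + Y/3 (C(Y) = (3 + Y)/3 = 1 + Y/3)
h(B) = 115 (h(B) = ((1 + (⅓)*81) + 46) + 41 = ((1 + 27) + 46) + 41 = (28 + 46) + 41 = 74 + 41 = 115)
L = -3315 (L = 115 - 3430 = -3315)
1/L = 1/(-3315) = -1/3315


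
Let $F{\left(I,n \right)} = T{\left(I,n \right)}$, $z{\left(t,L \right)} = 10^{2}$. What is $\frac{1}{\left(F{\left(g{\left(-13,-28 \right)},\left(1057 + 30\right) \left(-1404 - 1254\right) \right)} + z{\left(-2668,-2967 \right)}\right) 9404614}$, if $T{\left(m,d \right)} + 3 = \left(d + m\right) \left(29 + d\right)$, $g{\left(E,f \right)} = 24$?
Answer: $\frac{1}{78505855378266516394} \approx 1.2738 \cdot 10^{-20}$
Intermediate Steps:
$z{\left(t,L \right)} = 100$
$T{\left(m,d \right)} = -3 + \left(29 + d\right) \left(d + m\right)$ ($T{\left(m,d \right)} = -3 + \left(d + m\right) \left(29 + d\right) = -3 + \left(29 + d\right) \left(d + m\right)$)
$F{\left(I,n \right)} = -3 + n^{2} + 29 I + 29 n + I n$ ($F{\left(I,n \right)} = -3 + n^{2} + 29 n + 29 I + n I = -3 + n^{2} + 29 n + 29 I + I n = -3 + n^{2} + 29 I + 29 n + I n$)
$\frac{1}{\left(F{\left(g{\left(-13,-28 \right)},\left(1057 + 30\right) \left(-1404 - 1254\right) \right)} + z{\left(-2668,-2967 \right)}\right) 9404614} = \frac{1}{\left(\left(-3 + \left(\left(1057 + 30\right) \left(-1404 - 1254\right)\right)^{2} + 29 \cdot 24 + 29 \left(1057 + 30\right) \left(-1404 - 1254\right) + 24 \left(1057 + 30\right) \left(-1404 - 1254\right)\right) + 100\right) 9404614} = \frac{1}{\left(-3 + \left(1087 \left(-2658\right)\right)^{2} + 696 + 29 \cdot 1087 \left(-2658\right) + 24 \cdot 1087 \left(-2658\right)\right) + 100} \cdot \frac{1}{9404614} = \frac{1}{\left(-3 + \left(-2889246\right)^{2} + 696 + 29 \left(-2889246\right) + 24 \left(-2889246\right)\right) + 100} \cdot \frac{1}{9404614} = \frac{1}{\left(-3 + 8347742448516 + 696 - 83788134 - 69341904\right) + 100} \cdot \frac{1}{9404614} = \frac{1}{8347589319171 + 100} \cdot \frac{1}{9404614} = \frac{1}{8347589319271} \cdot \frac{1}{9404614} = \frac{1}{78505855378266516394}$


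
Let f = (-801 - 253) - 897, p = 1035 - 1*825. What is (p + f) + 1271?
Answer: -470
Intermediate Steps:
p = 210 (p = 1035 - 825 = 210)
f = -1951 (f = -1054 - 897 = -1951)
(p + f) + 1271 = (210 - 1951) + 1271 = -1741 + 1271 = -470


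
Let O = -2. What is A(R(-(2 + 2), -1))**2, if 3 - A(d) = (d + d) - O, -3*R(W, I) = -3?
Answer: 1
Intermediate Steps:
R(W, I) = 1 (R(W, I) = -1/3*(-3) = 1)
A(d) = 1 - 2*d (A(d) = 3 - ((d + d) - 1*(-2)) = 3 - (2*d + 2) = 3 - (2 + 2*d) = 3 + (-2 - 2*d) = 1 - 2*d)
A(R(-(2 + 2), -1))**2 = (1 - 2*1)**2 = (1 - 2)**2 = (-1)**2 = 1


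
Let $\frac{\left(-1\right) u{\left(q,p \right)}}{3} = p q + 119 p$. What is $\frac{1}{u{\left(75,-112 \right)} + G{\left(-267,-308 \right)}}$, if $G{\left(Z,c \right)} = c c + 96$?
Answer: $\frac{1}{160144} \approx 6.2444 \cdot 10^{-6}$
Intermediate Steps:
$G{\left(Z,c \right)} = 96 + c^{2}$ ($G{\left(Z,c \right)} = c^{2} + 96 = 96 + c^{2}$)
$u{\left(q,p \right)} = - 357 p - 3 p q$ ($u{\left(q,p \right)} = - 3 \left(p q + 119 p\right) = - 3 \left(119 p + p q\right) = - 357 p - 3 p q$)
$\frac{1}{u{\left(75,-112 \right)} + G{\left(-267,-308 \right)}} = \frac{1}{\left(-3\right) \left(-112\right) \left(119 + 75\right) + \left(96 + \left(-308\right)^{2}\right)} = \frac{1}{\left(-3\right) \left(-112\right) 194 + \left(96 + 94864\right)} = \frac{1}{65184 + 94960} = \frac{1}{160144}$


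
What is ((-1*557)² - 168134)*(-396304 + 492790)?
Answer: 13712107890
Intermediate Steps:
((-1*557)² - 168134)*(-396304 + 492790) = ((-557)² - 168134)*96486 = (310249 - 168134)*96486 = 142115*96486 = 13712107890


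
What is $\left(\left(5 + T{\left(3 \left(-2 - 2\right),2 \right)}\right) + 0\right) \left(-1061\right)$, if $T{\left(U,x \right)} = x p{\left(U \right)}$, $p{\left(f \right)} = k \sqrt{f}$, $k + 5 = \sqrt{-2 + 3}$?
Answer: $-5305 + 16976 i \sqrt{3} \approx -5305.0 + 29403.0 i$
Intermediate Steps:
$k = -4$ ($k = -5 + \sqrt{-2 + 3} = -5 + \sqrt{1} = -5 + 1 = -4$)
$p{\left(f \right)} = - 4 \sqrt{f}$
$T{\left(U,x \right)} = - 4 x \sqrt{U}$ ($T{\left(U,x \right)} = x \left(- 4 \sqrt{U}\right) = - 4 x \sqrt{U}$)
$\left(\left(5 + T{\left(3 \left(-2 - 2\right),2 \right)}\right) + 0\right) \left(-1061\right) = \left(\left(5 - 8 \sqrt{3 \left(-2 - 2\right)}\right) + 0\right) \left(-1061\right) = \left(\left(5 - 8 \sqrt{3 \left(-4\right)}\right) + 0\right) \left(-1061\right) = \left(\left(5 - 8 \sqrt{-12}\right) + 0\right) \left(-1061\right) = \left(\left(5 - 8 \cdot 2 i \sqrt{3}\right) + 0\right) \left(-1061\right) = \left(\left(5 - 16 i \sqrt{3}\right) + 0\right) \left(-1061\right) = \left(5 - 16 i \sqrt{3}\right) \left(-1061\right) = -5305 + 16976 i \sqrt{3}$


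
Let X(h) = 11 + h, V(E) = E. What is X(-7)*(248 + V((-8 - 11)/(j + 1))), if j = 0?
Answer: 916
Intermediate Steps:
X(-7)*(248 + V((-8 - 11)/(j + 1))) = (11 - 7)*(248 + (-8 - 11)/(0 + 1)) = 4*(248 - 19/1) = 4*(248 - 19*1) = 4*(248 - 19) = 4*229 = 916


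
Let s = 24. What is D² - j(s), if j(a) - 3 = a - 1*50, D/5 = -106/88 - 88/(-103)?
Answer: 535361777/20539024 ≈ 26.066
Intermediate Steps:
D = -7935/4532 (D = 5*(-106/88 - 88/(-103)) = 5*(-106*1/88 - 88*(-1/103)) = 5*(-53/44 + 88/103) = 5*(-1587/4532) = -7935/4532 ≈ -1.7509)
j(a) = -47 + a (j(a) = 3 + (a - 1*50) = 3 + (a - 50) = 3 + (-50 + a) = -47 + a)
D² - j(s) = (-7935/4532)² - (-47 + 24) = 62964225/20539024 - 1*(-23) = 62964225/20539024 + 23 = 535361777/20539024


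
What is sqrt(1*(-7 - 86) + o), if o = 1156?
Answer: sqrt(1063) ≈ 32.604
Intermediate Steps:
sqrt(1*(-7 - 86) + o) = sqrt(1*(-7 - 86) + 1156) = sqrt(1*(-93) + 1156) = sqrt(-93 + 1156) = sqrt(1063)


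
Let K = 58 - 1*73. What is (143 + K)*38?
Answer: 4864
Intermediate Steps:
K = -15 (K = 58 - 73 = -15)
(143 + K)*38 = (143 - 15)*38 = 128*38 = 4864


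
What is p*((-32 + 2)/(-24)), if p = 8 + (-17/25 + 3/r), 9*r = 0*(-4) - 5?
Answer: 12/5 ≈ 2.4000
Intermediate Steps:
r = -5/9 (r = (0*(-4) - 5)/9 = (0 - 5)/9 = (⅑)*(-5) = -5/9 ≈ -0.55556)
p = 48/25 (p = 8 + (-17/25 + 3/(-5/9)) = 8 + (-17*1/25 + 3*(-9/5)) = 8 + (-17/25 - 27/5) = 8 - 152/25 = 48/25 ≈ 1.9200)
p*((-32 + 2)/(-24)) = 48*((-32 + 2)/(-24))/25 = 48*(-30*(-1/24))/25 = (48/25)*(5/4) = 12/5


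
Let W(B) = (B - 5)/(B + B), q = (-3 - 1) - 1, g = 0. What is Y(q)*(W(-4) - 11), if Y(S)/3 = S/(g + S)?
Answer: -237/8 ≈ -29.625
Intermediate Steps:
q = -5 (q = -4 - 1 = -5)
W(B) = (-5 + B)/(2*B) (W(B) = (-5 + B)/((2*B)) = (-5 + B)*(1/(2*B)) = (-5 + B)/(2*B))
Y(S) = 3 (Y(S) = 3*(S/(0 + S)) = 3*(S/S) = 3*1 = 3)
Y(q)*(W(-4) - 11) = 3*((½)*(-5 - 4)/(-4) - 11) = 3*((½)*(-¼)*(-9) - 11) = 3*(9/8 - 11) = 3*(-79/8) = -237/8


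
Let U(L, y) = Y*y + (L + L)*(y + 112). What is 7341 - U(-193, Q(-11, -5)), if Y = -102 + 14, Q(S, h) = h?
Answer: 48203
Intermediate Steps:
Y = -88
U(L, y) = -88*y + 2*L*(112 + y) (U(L, y) = -88*y + (L + L)*(y + 112) = -88*y + (2*L)*(112 + y) = -88*y + 2*L*(112 + y))
7341 - U(-193, Q(-11, -5)) = 7341 - (-88*(-5) + 224*(-193) + 2*(-193)*(-5)) = 7341 - (440 - 43232 + 1930) = 7341 - 1*(-40862) = 7341 + 40862 = 48203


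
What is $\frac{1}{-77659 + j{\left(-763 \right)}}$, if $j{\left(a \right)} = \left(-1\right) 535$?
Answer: $- \frac{1}{78194} \approx -1.2789 \cdot 10^{-5}$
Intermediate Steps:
$j{\left(a \right)} = -535$
$\frac{1}{-77659 + j{\left(-763 \right)}} = \frac{1}{-77659 - 535} = \frac{1}{-78194} = - \frac{1}{78194}$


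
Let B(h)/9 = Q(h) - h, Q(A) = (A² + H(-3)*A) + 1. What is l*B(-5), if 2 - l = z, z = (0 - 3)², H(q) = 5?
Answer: -378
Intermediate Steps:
Q(A) = 1 + A² + 5*A (Q(A) = (A² + 5*A) + 1 = 1 + A² + 5*A)
z = 9 (z = (-3)² = 9)
B(h) = 9 + 9*h² + 36*h (B(h) = 9*((1 + h² + 5*h) - h) = 9*(1 + h² + 4*h) = 9 + 9*h² + 36*h)
l = -7 (l = 2 - 1*9 = 2 - 9 = -7)
l*B(-5) = -7*(9 + 9*(-5)² + 36*(-5)) = -7*(9 + 9*25 - 180) = -7*(9 + 225 - 180) = -7*54 = -378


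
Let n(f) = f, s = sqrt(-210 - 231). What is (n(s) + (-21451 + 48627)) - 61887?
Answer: -34711 + 21*I ≈ -34711.0 + 21.0*I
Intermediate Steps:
s = 21*I (s = sqrt(-441) = 21*I ≈ 21.0*I)
(n(s) + (-21451 + 48627)) - 61887 = (21*I + (-21451 + 48627)) - 61887 = (21*I + 27176) - 61887 = (27176 + 21*I) - 61887 = -34711 + 21*I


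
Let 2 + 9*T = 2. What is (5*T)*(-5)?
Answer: 0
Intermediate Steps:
T = 0 (T = -2/9 + (⅑)*2 = -2/9 + 2/9 = 0)
(5*T)*(-5) = (5*0)*(-5) = 0*(-5) = 0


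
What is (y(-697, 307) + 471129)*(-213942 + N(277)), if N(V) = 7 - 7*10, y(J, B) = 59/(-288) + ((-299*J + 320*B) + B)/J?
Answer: -6740023859945035/66912 ≈ -1.0073e+11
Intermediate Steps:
y(J, B) = -59/288 + (-299*J + 321*B)/J (y(J, B) = 59*(-1/288) + (-299*J + 321*B)/J = -59/288 + (-299*J + 321*B)/J)
N(V) = -63 (N(V) = 7 - 70 = -63)
(y(-697, 307) + 471129)*(-213942 + N(277)) = ((-86171/288 + 321*307/(-697)) + 471129)*(-213942 - 63) = ((-86171/288 + 321*307*(-1/697)) + 471129)*(-214005) = ((-86171/288 - 98547/697) + 471129)*(-214005) = (-88442723/200736 + 471129)*(-214005) = (94484108221/200736)*(-214005) = -6740023859945035/66912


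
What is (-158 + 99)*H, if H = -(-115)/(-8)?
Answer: 6785/8 ≈ 848.13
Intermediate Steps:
H = -115/8 (H = -(-115)*(-1)/8 = -5*23/8 = -115/8 ≈ -14.375)
(-158 + 99)*H = (-158 + 99)*(-115/8) = -59*(-115/8) = 6785/8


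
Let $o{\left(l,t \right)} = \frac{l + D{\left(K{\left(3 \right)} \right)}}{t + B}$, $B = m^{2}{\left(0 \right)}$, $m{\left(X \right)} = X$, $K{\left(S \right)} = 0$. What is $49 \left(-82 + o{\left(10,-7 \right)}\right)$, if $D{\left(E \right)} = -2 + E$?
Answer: $-4074$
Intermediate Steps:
$B = 0$ ($B = 0^{2} = 0$)
$o{\left(l,t \right)} = \frac{-2 + l}{t}$ ($o{\left(l,t \right)} = \frac{l + \left(-2 + 0\right)}{t + 0} = \frac{l - 2}{t} = \frac{-2 + l}{t}$)
$49 \left(-82 + o{\left(10,-7 \right)}\right) = 49 \left(-82 + \frac{-2 + 10}{-7}\right) = 49 \left(-82 - \frac{8}{7}\right) = 49 \left(- \frac{582}{7}\right) = -4074$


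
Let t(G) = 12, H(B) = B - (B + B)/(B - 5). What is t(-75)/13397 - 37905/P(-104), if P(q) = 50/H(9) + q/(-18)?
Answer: -240543039/107176 ≈ -2244.4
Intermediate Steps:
H(B) = B - 2*B/(-5 + B)
P(q) = 100/9 - q/18 (P(q) = 50/((9*(-7 + 9)/(-5 + 9))) + q/(-18) = 50/((9*2/4)) + q*(-1/18) = 50/((9*(¼)*2)) - q/18 = 50/(9/2) - q/18 = 50*(2/9) - q/18 = 100/9 - q/18)
t(-75)/13397 - 37905/P(-104) = 12/13397 - 37905/(100/9 - 1/18*(-104)) = 12*(1/13397) - 37905/(100/9 + 52/9) = 12/13397 - 37905/152/9 = 12/13397 - 37905*9/152 = 12/13397 - 17955/8 = -240543039/107176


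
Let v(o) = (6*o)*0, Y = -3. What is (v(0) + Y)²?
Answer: 9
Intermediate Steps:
v(o) = 0
(v(0) + Y)² = (0 - 3)² = (-3)² = 9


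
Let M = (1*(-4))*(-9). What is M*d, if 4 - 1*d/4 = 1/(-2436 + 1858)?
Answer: 166536/289 ≈ 576.25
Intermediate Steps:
d = 4626/289 (d = 16 - 4/(-2436 + 1858) = 16 - 4/(-578) = 16 - 4*(-1/578) = 16 + 2/289 = 4626/289 ≈ 16.007)
M = 36 (M = -4*(-9) = 36)
M*d = 36*(4626/289) = 166536/289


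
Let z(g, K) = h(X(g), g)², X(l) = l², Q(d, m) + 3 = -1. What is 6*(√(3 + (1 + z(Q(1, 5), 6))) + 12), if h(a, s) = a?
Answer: 72 + 12*√65 ≈ 168.75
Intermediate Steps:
Q(d, m) = -4 (Q(d, m) = -3 - 1 = -4)
z(g, K) = g⁴ (z(g, K) = (g²)² = g⁴)
6*(√(3 + (1 + z(Q(1, 5), 6))) + 12) = 6*(√(3 + (1 + (-4)⁴)) + 12) = 6*(√(3 + (1 + 256)) + 12) = 6*(√(3 + 257) + 12) = 6*(√260 + 12) = 6*(2*√65 + 12) = 6*(12 + 2*√65) = 72 + 12*√65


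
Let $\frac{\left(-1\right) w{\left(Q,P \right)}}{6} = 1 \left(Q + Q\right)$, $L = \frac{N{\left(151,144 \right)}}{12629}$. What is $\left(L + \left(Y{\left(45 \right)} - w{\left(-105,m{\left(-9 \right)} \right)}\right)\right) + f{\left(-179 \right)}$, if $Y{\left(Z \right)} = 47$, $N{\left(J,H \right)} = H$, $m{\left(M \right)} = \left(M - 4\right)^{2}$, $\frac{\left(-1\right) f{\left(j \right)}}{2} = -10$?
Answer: $- \frac{15066253}{12629} \approx -1193.0$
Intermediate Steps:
$f{\left(j \right)} = 20$ ($f{\left(j \right)} = \left(-2\right) \left(-10\right) = 20$)
$m{\left(M \right)} = \left(-4 + M\right)^{2}$
$L = \frac{144}{12629} \approx 0.011402$
$w{\left(Q,P \right)} = - 12 Q$ ($w{\left(Q,P \right)} = - 6 \cdot 1 \left(Q + Q\right) = - 6 \cdot 1 \cdot 2 Q = - 6 \cdot 2 Q = - 12 Q$)
$\left(L + \left(Y{\left(45 \right)} - w{\left(-105,m{\left(-9 \right)} \right)}\right)\right) + f{\left(-179 \right)} = \left(\frac{144}{12629} + \left(47 - \left(-12\right) \left(-105\right)\right)\right) + 20 = \left(\frac{144}{12629} + \left(47 - 1260\right)\right) + 20 = \left(\frac{144}{12629} - 1213\right) + 20 = - \frac{15318833}{12629} + 20 = - \frac{15066253}{12629}$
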